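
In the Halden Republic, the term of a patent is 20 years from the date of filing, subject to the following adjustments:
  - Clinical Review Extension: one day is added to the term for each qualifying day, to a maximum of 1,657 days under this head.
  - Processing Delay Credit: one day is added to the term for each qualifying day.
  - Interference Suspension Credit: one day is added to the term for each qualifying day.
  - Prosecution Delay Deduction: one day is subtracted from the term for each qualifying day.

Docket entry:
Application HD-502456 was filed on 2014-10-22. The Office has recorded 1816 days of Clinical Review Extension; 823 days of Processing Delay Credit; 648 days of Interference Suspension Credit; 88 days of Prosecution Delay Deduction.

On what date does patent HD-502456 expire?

Base term: filing date + 20 years → 22 October 2034.
Clinical Review Extension: 1816 days claimed exceeds the 1657-day cap, so +1657 days → 6 May 2039.
Processing Delay Credit: +823 days → 6 August 2041.
Interference Suspension Credit: +648 days → 16 May 2043.
Prosecution Delay Deduction: −88 days → 17 February 2043.

2043-02-17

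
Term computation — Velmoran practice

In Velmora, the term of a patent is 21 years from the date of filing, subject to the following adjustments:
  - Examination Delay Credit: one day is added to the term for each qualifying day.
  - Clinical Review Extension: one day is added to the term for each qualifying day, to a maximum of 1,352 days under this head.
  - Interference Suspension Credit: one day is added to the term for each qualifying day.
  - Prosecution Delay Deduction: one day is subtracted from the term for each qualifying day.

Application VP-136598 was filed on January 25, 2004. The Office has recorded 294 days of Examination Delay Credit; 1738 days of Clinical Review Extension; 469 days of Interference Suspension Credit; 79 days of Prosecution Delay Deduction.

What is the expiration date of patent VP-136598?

2030-08-23

Base term: filing date + 21 years → 25 January 2025.
Examination Delay Credit: +294 days → 15 November 2025.
Clinical Review Extension: 1738 days claimed exceeds the 1352-day cap, so +1352 days → 29 July 2029.
Interference Suspension Credit: +469 days → 10 November 2030.
Prosecution Delay Deduction: −79 days → 23 August 2030.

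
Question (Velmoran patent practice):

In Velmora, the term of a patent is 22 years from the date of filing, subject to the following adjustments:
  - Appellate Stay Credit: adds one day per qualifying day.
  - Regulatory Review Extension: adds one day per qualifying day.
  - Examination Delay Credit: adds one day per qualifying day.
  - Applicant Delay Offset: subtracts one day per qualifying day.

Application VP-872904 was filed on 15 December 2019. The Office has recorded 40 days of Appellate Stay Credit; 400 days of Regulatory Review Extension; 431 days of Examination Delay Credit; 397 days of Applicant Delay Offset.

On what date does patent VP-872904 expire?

Base term: filing date + 22 years → 15 December 2041.
Appellate Stay Credit: +40 days → 24 January 2042.
Regulatory Review Extension: +400 days → 28 February 2043.
Examination Delay Credit: +431 days → 4 May 2044.
Applicant Delay Offset: −397 days → 3 April 2043.

2043-04-03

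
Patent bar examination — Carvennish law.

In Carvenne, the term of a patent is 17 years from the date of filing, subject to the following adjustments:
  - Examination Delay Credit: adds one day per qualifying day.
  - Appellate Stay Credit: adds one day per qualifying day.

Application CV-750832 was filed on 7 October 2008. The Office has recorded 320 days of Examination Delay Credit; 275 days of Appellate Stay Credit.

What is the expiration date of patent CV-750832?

May 25, 2027

Base term: filing date + 17 years → 7 October 2025.
Examination Delay Credit: +320 days → 23 August 2026.
Appellate Stay Credit: +275 days → 25 May 2027.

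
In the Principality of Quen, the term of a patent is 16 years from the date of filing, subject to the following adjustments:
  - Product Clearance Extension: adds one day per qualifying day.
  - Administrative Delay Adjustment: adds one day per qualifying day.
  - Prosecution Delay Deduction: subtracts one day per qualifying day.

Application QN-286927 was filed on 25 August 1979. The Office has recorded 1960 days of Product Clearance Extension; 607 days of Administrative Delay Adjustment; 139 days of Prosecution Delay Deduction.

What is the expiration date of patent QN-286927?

April 18, 2002

Base term: filing date + 16 years → 25 August 1995.
Product Clearance Extension: +1960 days → 5 January 2001.
Administrative Delay Adjustment: +607 days → 4 September 2002.
Prosecution Delay Deduction: −139 days → 18 April 2002.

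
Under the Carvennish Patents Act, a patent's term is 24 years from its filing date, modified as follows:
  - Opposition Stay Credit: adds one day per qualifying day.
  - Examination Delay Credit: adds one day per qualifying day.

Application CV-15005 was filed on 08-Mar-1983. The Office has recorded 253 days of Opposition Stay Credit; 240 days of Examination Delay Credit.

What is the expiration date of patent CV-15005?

July 13, 2008

Base term: filing date + 24 years → 8 March 2007.
Opposition Stay Credit: +253 days → 16 November 2007.
Examination Delay Credit: +240 days → 13 July 2008.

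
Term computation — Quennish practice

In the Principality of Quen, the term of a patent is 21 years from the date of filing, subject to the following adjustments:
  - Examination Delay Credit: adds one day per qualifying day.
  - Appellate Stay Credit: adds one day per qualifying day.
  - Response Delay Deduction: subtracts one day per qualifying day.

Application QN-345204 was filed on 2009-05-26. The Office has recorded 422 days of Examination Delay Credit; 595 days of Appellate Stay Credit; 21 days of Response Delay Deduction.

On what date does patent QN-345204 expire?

February 15, 2033

Base term: filing date + 21 years → 26 May 2030.
Examination Delay Credit: +422 days → 22 July 2031.
Appellate Stay Credit: +595 days → 8 March 2033.
Response Delay Deduction: −21 days → 15 February 2033.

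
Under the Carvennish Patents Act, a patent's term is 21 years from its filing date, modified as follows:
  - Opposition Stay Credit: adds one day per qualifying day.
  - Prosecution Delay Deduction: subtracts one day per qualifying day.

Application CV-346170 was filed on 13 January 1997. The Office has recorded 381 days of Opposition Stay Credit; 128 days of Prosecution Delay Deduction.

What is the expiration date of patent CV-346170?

2018-09-23

Base term: filing date + 21 years → 13 January 2018.
Opposition Stay Credit: +381 days → 29 January 2019.
Prosecution Delay Deduction: −128 days → 23 September 2018.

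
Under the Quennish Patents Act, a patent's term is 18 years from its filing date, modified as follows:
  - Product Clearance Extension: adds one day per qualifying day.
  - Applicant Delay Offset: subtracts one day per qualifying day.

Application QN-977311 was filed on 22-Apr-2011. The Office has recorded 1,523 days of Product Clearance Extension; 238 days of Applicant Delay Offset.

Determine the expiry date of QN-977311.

October 28, 2032

Base term: filing date + 18 years → 22 April 2029.
Product Clearance Extension: +1523 days → 23 June 2033.
Applicant Delay Offset: −238 days → 28 October 2032.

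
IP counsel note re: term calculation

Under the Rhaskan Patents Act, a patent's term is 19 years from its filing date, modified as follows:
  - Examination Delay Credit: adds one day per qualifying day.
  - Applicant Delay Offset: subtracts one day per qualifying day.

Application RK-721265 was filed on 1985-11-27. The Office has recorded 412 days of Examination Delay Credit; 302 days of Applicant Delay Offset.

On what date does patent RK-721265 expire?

Base term: filing date + 19 years → 27 November 2004.
Examination Delay Credit: +412 days → 13 January 2006.
Applicant Delay Offset: −302 days → 17 March 2005.

2005-03-17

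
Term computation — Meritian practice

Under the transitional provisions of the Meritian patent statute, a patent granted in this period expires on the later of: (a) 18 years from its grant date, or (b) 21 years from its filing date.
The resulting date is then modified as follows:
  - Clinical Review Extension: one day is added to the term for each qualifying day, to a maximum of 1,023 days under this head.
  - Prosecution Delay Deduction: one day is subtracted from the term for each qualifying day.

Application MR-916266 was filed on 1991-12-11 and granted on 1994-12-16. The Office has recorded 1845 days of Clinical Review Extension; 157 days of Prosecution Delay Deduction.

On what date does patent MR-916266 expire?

May 1, 2015

(a) grant + 18 years → 16 December 2012.
(b) filing + 21 years → 11 December 2012.
Later of the two: 16 December 2012.
Clinical Review Extension: 1845 days claimed exceeds the 1023-day cap, so +1023 days → 5 October 2015.
Prosecution Delay Deduction: −157 days → 1 May 2015.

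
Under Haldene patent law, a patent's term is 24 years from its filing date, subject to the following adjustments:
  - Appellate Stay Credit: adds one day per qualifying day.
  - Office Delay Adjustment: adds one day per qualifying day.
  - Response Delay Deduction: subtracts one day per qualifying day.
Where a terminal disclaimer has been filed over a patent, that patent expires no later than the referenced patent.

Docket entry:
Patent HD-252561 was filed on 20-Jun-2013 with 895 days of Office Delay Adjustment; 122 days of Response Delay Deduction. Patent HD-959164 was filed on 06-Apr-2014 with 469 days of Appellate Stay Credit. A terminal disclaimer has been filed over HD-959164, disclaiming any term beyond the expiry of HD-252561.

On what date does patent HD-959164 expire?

2039-07-19

Natural term of HD-959164:
  Base: filing + 24 years → 6 April 2038.
  Appellate Stay Credit: +469 days → 19 July 2039.
Expiry of referenced patent HD-252561:
  Base: filing + 24 years → 20 June 2037.
  Office Delay Adjustment: +895 days → 2 December 2039.
  Response Delay Deduction: −122 days → 2 August 2039.
Terminal disclaimer: HD-959164 expires on the earlier of 19 July 2039 and 2 August 2039.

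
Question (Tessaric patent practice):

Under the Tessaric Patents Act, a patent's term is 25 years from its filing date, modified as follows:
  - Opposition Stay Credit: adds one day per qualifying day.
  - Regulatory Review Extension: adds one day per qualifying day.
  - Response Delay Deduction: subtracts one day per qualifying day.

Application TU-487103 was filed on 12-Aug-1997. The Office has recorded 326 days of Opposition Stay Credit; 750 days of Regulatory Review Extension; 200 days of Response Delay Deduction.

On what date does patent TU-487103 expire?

January 4, 2025

Base term: filing date + 25 years → 12 August 2022.
Opposition Stay Credit: +326 days → 4 July 2023.
Regulatory Review Extension: +750 days → 23 July 2025.
Response Delay Deduction: −200 days → 4 January 2025.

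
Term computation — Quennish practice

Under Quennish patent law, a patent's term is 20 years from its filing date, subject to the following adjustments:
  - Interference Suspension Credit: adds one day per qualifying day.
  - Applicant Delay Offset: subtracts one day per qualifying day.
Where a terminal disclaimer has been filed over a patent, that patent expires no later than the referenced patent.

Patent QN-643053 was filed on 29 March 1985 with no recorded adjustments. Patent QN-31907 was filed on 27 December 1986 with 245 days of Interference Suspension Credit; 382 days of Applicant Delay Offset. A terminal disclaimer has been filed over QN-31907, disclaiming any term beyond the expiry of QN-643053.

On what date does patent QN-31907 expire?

Natural term of QN-31907:
  Base: filing + 20 years → 27 December 2006.
  Interference Suspension Credit: +245 days → 29 August 2007.
  Applicant Delay Offset: −382 days → 12 August 2006.
Expiry of referenced patent QN-643053:
  Base: filing + 20 years → 29 March 2005.
Terminal disclaimer: QN-31907 expires on the earlier of 12 August 2006 and 29 March 2005.

March 29, 2005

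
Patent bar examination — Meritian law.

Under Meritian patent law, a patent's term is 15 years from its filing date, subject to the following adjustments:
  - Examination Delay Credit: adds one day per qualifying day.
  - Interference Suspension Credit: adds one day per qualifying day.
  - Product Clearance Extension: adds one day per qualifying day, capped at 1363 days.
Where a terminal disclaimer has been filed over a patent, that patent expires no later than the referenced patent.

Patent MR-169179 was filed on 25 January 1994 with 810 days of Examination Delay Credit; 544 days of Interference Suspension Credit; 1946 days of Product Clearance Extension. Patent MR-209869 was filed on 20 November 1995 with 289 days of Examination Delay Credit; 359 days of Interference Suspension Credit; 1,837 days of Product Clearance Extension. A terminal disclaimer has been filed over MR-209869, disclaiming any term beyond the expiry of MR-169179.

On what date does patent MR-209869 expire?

Natural term of MR-209869:
  Base: filing + 15 years → 20 November 2010.
  Examination Delay Credit: +289 days → 5 September 2011.
  Interference Suspension Credit: +359 days → 29 August 2012.
  Product Clearance Extension: 1837 days claimed exceeds the 1363-day cap, so +1363 days → 23 May 2016.
Expiry of referenced patent MR-169179:
  Base: filing + 15 years → 25 January 2009.
  Examination Delay Credit: +810 days → 15 April 2011.
  Interference Suspension Credit: +544 days → 10 October 2012.
  Product Clearance Extension: 1946 days claimed exceeds the 1363-day cap, so +1363 days → 4 July 2016.
Terminal disclaimer: MR-209869 expires on the earlier of 23 May 2016 and 4 July 2016.

May 23, 2016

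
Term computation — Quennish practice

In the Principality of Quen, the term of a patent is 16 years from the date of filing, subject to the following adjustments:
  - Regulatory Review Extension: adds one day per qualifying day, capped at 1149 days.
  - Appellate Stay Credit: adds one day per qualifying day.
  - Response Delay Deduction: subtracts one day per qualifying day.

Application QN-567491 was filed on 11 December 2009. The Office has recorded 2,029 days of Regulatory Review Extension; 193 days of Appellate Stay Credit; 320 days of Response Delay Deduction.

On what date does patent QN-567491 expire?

2028-09-28

Base term: filing date + 16 years → 11 December 2025.
Regulatory Review Extension: 2029 days claimed exceeds the 1149-day cap, so +1149 days → 2 February 2029.
Appellate Stay Credit: +193 days → 14 August 2029.
Response Delay Deduction: −320 days → 28 September 2028.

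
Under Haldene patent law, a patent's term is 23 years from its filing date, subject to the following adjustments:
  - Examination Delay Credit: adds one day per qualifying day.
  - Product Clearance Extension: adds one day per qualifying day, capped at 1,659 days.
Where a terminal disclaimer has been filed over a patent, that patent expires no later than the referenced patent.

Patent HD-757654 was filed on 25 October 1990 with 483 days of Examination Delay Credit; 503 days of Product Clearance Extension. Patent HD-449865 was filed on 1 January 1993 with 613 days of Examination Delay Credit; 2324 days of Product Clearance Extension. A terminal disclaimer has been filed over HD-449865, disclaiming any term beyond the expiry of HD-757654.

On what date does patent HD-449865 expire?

2016-07-07

Natural term of HD-449865:
  Base: filing + 23 years → 1 January 2016.
  Examination Delay Credit: +613 days → 5 September 2017.
  Product Clearance Extension: 2324 days claimed exceeds the 1659-day cap, so +1659 days → 22 March 2022.
Expiry of referenced patent HD-757654:
  Base: filing + 23 years → 25 October 2013.
  Examination Delay Credit: +483 days → 20 February 2015.
  Product Clearance Extension: 503 days (within the 1659-day cap) → +503 days → 7 July 2016.
Terminal disclaimer: HD-449865 expires on the earlier of 22 March 2022 and 7 July 2016.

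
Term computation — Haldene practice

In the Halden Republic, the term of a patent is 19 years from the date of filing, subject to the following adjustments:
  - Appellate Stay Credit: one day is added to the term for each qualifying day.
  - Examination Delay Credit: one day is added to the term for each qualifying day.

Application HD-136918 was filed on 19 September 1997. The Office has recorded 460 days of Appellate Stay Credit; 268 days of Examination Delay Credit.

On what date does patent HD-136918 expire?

September 17, 2018

Base term: filing date + 19 years → 19 September 2016.
Appellate Stay Credit: +460 days → 23 December 2017.
Examination Delay Credit: +268 days → 17 September 2018.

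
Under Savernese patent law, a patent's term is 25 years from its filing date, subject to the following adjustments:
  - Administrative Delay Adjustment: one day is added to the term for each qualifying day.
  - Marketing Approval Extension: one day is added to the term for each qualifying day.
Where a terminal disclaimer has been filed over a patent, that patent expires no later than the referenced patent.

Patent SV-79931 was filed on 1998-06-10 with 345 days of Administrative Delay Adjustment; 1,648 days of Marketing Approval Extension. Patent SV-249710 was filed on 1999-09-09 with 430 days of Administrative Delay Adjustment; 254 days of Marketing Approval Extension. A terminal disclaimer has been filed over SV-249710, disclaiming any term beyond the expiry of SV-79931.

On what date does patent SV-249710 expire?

July 25, 2026

Natural term of SV-249710:
  Base: filing + 25 years → 9 September 2024.
  Administrative Delay Adjustment: +430 days → 13 November 2025.
  Marketing Approval Extension: +254 days → 25 July 2026.
Expiry of referenced patent SV-79931:
  Base: filing + 25 years → 10 June 2023.
  Administrative Delay Adjustment: +345 days → 20 May 2024.
  Marketing Approval Extension: +1648 days → 23 November 2028.
Terminal disclaimer: SV-249710 expires on the earlier of 25 July 2026 and 23 November 2028.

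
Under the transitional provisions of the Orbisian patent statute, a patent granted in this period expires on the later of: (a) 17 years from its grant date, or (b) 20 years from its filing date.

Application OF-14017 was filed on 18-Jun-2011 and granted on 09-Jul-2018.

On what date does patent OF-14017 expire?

(a) grant + 17 years → 9 July 2035.
(b) filing + 20 years → 18 June 2031.
Later of the two: 9 July 2035.

2035-07-09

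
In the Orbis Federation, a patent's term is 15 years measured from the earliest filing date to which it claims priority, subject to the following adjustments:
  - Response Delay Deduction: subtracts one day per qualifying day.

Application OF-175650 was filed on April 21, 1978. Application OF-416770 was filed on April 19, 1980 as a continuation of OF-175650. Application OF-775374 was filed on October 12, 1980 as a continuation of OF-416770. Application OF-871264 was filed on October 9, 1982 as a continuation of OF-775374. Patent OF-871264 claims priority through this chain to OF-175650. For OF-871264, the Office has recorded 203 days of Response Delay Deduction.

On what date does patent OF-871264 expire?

Earliest priority filing: 21 April 1978.
Base term: 21 April 1978 + 15 years → 21 April 1993.
Response Delay Deduction: −203 days → 30 September 1992.

September 30, 1992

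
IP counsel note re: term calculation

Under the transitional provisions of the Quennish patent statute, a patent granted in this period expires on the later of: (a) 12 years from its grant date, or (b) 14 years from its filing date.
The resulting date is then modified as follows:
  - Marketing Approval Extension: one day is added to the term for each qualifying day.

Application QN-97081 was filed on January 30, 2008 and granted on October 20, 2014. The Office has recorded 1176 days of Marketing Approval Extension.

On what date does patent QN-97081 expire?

(a) grant + 12 years → 20 October 2026.
(b) filing + 14 years → 30 January 2022.
Later of the two: 20 October 2026.
Marketing Approval Extension: +1176 days → 8 January 2030.

2030-01-08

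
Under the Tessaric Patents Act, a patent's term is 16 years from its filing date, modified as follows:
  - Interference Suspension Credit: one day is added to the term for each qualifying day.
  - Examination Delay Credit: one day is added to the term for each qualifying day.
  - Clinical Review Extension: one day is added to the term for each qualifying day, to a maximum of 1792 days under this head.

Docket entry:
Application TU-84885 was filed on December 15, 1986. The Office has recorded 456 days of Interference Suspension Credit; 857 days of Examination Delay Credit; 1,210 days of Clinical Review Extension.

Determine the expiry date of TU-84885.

November 11, 2009

Base term: filing date + 16 years → 15 December 2002.
Interference Suspension Credit: +456 days → 15 March 2004.
Examination Delay Credit: +857 days → 20 July 2006.
Clinical Review Extension: 1210 days (within the 1792-day cap) → +1210 days → 11 November 2009.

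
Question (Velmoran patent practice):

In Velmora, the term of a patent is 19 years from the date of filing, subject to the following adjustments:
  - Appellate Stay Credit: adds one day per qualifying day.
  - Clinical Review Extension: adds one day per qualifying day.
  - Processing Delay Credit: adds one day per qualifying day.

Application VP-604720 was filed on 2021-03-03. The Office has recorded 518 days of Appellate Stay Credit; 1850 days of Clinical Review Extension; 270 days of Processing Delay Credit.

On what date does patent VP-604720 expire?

Base term: filing date + 19 years → 3 March 2040.
Appellate Stay Credit: +518 days → 3 August 2041.
Clinical Review Extension: +1850 days → 27 August 2046.
Processing Delay Credit: +270 days → 24 May 2047.

2047-05-24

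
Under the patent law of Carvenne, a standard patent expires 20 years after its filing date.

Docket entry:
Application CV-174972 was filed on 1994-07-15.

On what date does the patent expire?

Filing date + 20 years → 15 July 2014.

2014-07-15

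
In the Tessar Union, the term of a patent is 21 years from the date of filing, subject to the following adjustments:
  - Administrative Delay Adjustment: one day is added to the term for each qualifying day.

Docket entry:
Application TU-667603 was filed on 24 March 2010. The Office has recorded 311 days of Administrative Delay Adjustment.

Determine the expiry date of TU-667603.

January 29, 2032

Base term: filing date + 21 years → 24 March 2031.
Administrative Delay Adjustment: +311 days → 29 January 2032.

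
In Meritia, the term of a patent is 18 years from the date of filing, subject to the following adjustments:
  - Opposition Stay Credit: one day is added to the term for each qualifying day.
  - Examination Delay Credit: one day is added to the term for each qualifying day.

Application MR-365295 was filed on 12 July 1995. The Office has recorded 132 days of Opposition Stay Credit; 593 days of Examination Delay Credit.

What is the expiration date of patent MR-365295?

July 7, 2015

Base term: filing date + 18 years → 12 July 2013.
Opposition Stay Credit: +132 days → 21 November 2013.
Examination Delay Credit: +593 days → 7 July 2015.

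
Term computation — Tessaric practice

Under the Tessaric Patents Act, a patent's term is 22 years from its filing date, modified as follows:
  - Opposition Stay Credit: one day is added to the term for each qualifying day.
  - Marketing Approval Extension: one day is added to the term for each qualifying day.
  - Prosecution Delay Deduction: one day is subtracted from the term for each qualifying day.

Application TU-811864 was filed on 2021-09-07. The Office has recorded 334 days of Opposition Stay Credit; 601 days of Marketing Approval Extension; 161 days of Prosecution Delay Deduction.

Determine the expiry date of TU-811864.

Base term: filing date + 22 years → 7 September 2043.
Opposition Stay Credit: +334 days → 6 August 2044.
Marketing Approval Extension: +601 days → 30 March 2046.
Prosecution Delay Deduction: −161 days → 20 October 2045.

October 20, 2045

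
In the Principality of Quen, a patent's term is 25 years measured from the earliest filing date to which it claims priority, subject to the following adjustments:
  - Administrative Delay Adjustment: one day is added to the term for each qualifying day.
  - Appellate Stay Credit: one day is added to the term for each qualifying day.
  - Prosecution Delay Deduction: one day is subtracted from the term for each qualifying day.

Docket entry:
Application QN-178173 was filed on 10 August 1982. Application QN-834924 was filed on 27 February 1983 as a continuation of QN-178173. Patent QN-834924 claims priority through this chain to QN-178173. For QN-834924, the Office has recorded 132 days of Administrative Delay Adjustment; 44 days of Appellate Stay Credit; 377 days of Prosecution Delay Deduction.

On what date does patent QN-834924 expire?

Earliest priority filing: 10 August 1982.
Base term: 10 August 1982 + 25 years → 10 August 2007.
Administrative Delay Adjustment: +132 days → 20 December 2007.
Appellate Stay Credit: +44 days → 2 February 2008.
Prosecution Delay Deduction: −377 days → 21 January 2007.

2007-01-21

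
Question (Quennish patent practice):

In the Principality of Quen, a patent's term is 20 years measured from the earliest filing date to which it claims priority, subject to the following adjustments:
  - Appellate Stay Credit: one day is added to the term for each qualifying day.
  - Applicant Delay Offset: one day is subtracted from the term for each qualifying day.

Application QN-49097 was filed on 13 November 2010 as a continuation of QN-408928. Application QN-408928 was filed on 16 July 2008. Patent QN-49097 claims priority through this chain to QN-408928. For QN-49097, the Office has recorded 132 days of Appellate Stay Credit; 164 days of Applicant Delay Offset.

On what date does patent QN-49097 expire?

2028-06-14

Earliest priority filing: 16 July 2008.
Base term: 16 July 2008 + 20 years → 16 July 2028.
Appellate Stay Credit: +132 days → 25 November 2028.
Applicant Delay Offset: −164 days → 14 June 2028.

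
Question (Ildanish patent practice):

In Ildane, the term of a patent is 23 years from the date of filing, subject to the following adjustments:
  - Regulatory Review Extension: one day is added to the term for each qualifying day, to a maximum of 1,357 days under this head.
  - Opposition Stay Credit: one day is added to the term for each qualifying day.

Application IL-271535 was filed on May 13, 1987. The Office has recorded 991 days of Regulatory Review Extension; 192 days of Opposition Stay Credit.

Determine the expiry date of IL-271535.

Base term: filing date + 23 years → 13 May 2010.
Regulatory Review Extension: 991 days (within the 1357-day cap) → +991 days → 28 January 2013.
Opposition Stay Credit: +192 days → 8 August 2013.

August 8, 2013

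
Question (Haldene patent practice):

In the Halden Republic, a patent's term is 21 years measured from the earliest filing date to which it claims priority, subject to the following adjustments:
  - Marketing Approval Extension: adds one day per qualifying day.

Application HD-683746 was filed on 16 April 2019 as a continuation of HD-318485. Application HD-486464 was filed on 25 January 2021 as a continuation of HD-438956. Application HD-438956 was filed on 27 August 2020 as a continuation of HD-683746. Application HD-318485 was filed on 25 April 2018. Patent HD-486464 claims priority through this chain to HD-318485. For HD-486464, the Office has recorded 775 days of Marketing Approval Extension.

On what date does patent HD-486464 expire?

Earliest priority filing: 25 April 2018.
Base term: 25 April 2018 + 21 years → 25 April 2039.
Marketing Approval Extension: +775 days → 8 June 2041.

June 8, 2041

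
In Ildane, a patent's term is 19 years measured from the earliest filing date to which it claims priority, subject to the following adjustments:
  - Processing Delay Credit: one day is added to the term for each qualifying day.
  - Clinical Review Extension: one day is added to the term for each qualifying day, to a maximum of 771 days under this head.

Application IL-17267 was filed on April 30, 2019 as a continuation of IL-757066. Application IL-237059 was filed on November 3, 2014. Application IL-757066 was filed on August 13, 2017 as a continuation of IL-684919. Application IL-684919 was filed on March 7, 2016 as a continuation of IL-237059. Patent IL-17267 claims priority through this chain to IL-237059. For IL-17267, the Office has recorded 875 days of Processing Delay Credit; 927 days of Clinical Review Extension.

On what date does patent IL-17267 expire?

Earliest priority filing: 3 November 2014.
Base term: 3 November 2014 + 19 years → 3 November 2033.
Processing Delay Credit: +875 days → 27 March 2036.
Clinical Review Extension: 927 days claimed exceeds the 771-day cap, so +771 days → 7 May 2038.

2038-05-07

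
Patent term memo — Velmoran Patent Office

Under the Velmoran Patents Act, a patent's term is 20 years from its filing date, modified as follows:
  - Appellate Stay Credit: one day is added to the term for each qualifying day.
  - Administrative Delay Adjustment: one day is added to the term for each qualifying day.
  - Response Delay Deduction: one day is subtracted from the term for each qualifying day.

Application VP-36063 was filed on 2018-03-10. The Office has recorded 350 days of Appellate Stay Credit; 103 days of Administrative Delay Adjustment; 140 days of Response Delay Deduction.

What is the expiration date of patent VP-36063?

January 17, 2039

Base term: filing date + 20 years → 10 March 2038.
Appellate Stay Credit: +350 days → 23 February 2039.
Administrative Delay Adjustment: +103 days → 6 June 2039.
Response Delay Deduction: −140 days → 17 January 2039.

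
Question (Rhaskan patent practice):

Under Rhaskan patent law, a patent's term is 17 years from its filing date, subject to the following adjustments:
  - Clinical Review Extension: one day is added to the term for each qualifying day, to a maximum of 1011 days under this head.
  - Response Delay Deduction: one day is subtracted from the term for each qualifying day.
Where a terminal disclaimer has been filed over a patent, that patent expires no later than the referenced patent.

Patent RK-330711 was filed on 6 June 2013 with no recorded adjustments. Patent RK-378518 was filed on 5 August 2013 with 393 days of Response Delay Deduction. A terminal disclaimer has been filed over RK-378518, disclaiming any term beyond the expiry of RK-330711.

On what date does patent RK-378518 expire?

July 8, 2029

Natural term of RK-378518:
  Base: filing + 17 years → 5 August 2030.
  Response Delay Deduction: −393 days → 8 July 2029.
Expiry of referenced patent RK-330711:
  Base: filing + 17 years → 6 June 2030.
Terminal disclaimer: RK-378518 expires on the earlier of 8 July 2029 and 6 June 2030.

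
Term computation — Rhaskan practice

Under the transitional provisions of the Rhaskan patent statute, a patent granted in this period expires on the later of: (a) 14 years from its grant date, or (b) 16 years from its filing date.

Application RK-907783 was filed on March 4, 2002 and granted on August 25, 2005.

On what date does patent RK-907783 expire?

(a) grant + 14 years → 25 August 2019.
(b) filing + 16 years → 4 March 2018.
Later of the two: 25 August 2019.

August 25, 2019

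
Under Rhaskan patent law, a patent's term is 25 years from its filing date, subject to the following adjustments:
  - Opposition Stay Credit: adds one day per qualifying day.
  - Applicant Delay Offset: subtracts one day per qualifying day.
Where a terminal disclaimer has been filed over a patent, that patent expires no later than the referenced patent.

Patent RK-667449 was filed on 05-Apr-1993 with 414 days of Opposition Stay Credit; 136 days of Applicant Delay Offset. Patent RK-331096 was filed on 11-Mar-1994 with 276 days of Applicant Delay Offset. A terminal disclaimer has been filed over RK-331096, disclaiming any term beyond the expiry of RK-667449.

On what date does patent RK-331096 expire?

2018-06-08

Natural term of RK-331096:
  Base: filing + 25 years → 11 March 2019.
  Applicant Delay Offset: −276 days → 8 June 2018.
Expiry of referenced patent RK-667449:
  Base: filing + 25 years → 5 April 2018.
  Opposition Stay Credit: +414 days → 24 May 2019.
  Applicant Delay Offset: −136 days → 8 January 2019.
Terminal disclaimer: RK-331096 expires on the earlier of 8 June 2018 and 8 January 2019.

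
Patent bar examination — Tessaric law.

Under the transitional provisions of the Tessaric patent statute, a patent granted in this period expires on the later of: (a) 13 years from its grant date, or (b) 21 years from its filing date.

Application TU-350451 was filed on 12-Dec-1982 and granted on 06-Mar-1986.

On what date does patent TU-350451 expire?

December 12, 2003

(a) grant + 13 years → 6 March 1999.
(b) filing + 21 years → 12 December 2003.
Later of the two: 12 December 2003.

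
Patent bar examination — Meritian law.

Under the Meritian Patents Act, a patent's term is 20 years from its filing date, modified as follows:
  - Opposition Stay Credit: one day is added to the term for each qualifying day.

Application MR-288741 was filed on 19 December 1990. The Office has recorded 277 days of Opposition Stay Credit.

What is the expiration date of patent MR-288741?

Base term: filing date + 20 years → 19 December 2010.
Opposition Stay Credit: +277 days → 22 September 2011.

September 22, 2011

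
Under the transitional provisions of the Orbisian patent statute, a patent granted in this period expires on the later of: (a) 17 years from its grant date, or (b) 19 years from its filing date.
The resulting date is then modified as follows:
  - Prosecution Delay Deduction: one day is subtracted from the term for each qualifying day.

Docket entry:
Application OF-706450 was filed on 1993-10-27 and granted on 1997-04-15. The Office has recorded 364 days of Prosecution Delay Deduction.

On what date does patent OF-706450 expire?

2013-04-16

(a) grant + 17 years → 15 April 2014.
(b) filing + 19 years → 27 October 2012.
Later of the two: 15 April 2014.
Prosecution Delay Deduction: −364 days → 16 April 2013.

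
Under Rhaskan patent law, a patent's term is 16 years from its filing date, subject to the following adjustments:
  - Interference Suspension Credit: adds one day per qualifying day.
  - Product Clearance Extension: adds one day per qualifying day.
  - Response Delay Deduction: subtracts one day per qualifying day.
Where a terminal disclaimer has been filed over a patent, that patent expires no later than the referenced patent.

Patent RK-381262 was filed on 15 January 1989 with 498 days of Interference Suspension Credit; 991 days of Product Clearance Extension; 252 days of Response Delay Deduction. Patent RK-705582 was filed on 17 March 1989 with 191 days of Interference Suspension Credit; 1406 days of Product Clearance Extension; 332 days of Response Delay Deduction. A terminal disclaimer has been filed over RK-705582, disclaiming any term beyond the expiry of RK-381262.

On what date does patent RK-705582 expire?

Natural term of RK-705582:
  Base: filing + 16 years → 17 March 2005.
  Interference Suspension Credit: +191 days → 24 September 2005.
  Product Clearance Extension: +1406 days → 31 July 2009.
  Response Delay Deduction: −332 days → 2 September 2008.
Expiry of referenced patent RK-381262:
  Base: filing + 16 years → 15 January 2005.
  Interference Suspension Credit: +498 days → 28 May 2006.
  Product Clearance Extension: +991 days → 12 February 2009.
  Response Delay Deduction: −252 days → 5 June 2008.
Terminal disclaimer: RK-705582 expires on the earlier of 2 September 2008 and 5 June 2008.

June 5, 2008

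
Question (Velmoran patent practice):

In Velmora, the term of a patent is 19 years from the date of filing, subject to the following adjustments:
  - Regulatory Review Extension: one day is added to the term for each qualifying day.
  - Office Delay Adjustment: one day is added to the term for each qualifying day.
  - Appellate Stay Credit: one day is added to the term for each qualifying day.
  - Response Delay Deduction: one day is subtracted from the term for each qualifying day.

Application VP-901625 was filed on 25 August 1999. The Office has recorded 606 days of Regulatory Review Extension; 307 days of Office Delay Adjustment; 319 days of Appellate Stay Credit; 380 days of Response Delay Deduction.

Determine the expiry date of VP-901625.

Base term: filing date + 19 years → 25 August 2018.
Regulatory Review Extension: +606 days → 22 April 2020.
Office Delay Adjustment: +307 days → 23 February 2021.
Appellate Stay Credit: +319 days → 8 January 2022.
Response Delay Deduction: −380 days → 24 December 2020.

December 24, 2020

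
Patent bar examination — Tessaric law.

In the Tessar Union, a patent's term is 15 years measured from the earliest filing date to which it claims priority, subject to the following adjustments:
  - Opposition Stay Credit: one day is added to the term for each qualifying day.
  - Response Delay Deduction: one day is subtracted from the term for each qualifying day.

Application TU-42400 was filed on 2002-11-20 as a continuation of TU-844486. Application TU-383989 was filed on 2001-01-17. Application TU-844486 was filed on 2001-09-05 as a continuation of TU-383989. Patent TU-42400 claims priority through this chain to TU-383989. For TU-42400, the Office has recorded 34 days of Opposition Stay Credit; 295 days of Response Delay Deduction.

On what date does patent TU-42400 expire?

May 1, 2015

Earliest priority filing: 17 January 2001.
Base term: 17 January 2001 + 15 years → 17 January 2016.
Opposition Stay Credit: +34 days → 20 February 2016.
Response Delay Deduction: −295 days → 1 May 2015.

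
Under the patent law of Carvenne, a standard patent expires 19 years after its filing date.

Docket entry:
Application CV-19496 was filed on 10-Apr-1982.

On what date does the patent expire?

2001-04-10

Filing date + 19 years → 10 April 2001.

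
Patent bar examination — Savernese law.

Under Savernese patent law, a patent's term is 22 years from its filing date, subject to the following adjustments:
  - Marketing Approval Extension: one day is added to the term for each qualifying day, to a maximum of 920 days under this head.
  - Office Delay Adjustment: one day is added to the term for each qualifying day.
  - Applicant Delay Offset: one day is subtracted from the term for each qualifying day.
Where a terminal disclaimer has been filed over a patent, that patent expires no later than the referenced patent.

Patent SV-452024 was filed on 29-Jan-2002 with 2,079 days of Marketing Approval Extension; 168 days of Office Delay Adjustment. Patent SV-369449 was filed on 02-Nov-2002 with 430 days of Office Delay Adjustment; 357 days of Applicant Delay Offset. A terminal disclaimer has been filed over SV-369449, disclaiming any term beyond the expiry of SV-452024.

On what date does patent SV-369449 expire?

Natural term of SV-369449:
  Base: filing + 22 years → 2 November 2024.
  Office Delay Adjustment: +430 days → 6 January 2026.
  Applicant Delay Offset: −357 days → 14 January 2025.
Expiry of referenced patent SV-452024:
  Base: filing + 22 years → 29 January 2024.
  Marketing Approval Extension: 2079 days claimed exceeds the 920-day cap, so +920 days → 6 August 2026.
  Office Delay Adjustment: +168 days → 21 January 2027.
Terminal disclaimer: SV-369449 expires on the earlier of 14 January 2025 and 21 January 2027.

2025-01-14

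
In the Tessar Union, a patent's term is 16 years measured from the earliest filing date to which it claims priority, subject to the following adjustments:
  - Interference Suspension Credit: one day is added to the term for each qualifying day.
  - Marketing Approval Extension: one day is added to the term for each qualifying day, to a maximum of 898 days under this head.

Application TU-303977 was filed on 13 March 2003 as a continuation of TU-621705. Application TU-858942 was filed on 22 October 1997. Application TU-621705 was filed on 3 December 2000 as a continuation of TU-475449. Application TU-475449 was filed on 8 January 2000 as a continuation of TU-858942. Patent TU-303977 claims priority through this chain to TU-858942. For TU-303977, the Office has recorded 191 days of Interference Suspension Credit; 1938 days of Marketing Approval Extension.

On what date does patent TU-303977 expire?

Earliest priority filing: 22 October 1997.
Base term: 22 October 1997 + 16 years → 22 October 2013.
Interference Suspension Credit: +191 days → 1 May 2014.
Marketing Approval Extension: 1938 days claimed exceeds the 898-day cap, so +898 days → 15 October 2016.

2016-10-15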